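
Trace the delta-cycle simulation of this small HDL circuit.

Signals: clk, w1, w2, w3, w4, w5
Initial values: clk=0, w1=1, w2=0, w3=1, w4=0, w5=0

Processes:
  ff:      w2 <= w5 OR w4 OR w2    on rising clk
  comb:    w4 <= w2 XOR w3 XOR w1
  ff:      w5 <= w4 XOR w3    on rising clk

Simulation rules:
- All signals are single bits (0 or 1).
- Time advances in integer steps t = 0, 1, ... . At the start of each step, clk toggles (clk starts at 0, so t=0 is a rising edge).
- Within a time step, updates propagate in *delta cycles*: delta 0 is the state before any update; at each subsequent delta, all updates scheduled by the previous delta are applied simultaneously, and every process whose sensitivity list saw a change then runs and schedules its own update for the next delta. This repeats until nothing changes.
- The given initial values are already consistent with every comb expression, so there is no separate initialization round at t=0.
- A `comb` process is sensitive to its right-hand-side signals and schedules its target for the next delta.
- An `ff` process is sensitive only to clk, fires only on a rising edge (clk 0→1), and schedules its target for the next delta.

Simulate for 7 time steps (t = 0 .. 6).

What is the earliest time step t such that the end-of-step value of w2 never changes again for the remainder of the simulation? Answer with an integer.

2

t=0 Δ0: w4=0 w5=0 w3=1 w1=1 w2=0 clk=0
  Δ1: clk:0→1
  Δ2: w5:0→1
  (2Δ to stable)
t=1 Δ0: w4=0 w5=1 w3=1 w1=1 w2=0 clk=1
  Δ1: clk:1→0
  (1Δ to stable)
t=2 Δ0: w4=0 w5=1 w3=1 w1=1 w2=0 clk=0
  Δ1: clk:0→1
  Δ2: w2:0→1
  Δ3: w4:0→1
  (3Δ to stable)
t=3 Δ0: w4=1 w5=1 w3=1 w1=1 w2=1 clk=1
  Δ1: clk:1→0
  (1Δ to stable)
t=4 Δ0: w4=1 w5=1 w3=1 w1=1 w2=1 clk=0
  Δ1: clk:0→1
  Δ2: w5:1→0
  (2Δ to stable)
t=5 Δ0: w4=1 w5=0 w3=1 w1=1 w2=1 clk=1
  Δ1: clk:1→0
  (1Δ to stable)
t=6 Δ0: w4=1 w5=0 w3=1 w1=1 w2=1 clk=0
  Δ1: clk:0→1
  (1Δ to stable)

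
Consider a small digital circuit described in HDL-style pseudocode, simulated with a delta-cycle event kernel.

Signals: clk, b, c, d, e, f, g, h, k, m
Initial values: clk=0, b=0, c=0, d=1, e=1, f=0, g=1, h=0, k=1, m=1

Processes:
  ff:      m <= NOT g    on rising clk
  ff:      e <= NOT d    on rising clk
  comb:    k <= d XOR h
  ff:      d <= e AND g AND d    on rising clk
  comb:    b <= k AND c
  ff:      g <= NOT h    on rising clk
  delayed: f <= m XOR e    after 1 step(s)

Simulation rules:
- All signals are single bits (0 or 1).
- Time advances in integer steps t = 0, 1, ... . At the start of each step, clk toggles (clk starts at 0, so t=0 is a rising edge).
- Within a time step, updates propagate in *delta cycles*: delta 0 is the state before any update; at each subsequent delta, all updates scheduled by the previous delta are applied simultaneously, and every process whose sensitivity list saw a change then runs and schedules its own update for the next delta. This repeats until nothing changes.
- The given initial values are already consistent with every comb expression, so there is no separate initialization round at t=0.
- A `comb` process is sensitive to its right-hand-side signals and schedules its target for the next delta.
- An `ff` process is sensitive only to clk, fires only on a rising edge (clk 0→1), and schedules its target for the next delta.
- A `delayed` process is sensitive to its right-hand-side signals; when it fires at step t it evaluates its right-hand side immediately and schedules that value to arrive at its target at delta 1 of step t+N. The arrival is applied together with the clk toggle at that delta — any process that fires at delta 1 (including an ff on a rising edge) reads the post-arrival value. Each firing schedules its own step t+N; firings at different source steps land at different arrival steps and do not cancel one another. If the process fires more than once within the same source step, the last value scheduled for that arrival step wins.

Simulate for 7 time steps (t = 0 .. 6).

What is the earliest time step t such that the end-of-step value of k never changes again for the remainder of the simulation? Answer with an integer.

t=0 Δ0: h=0 c=0 b=0 g=1 f=0 d=1 e=1 k=1 m=1 clk=0
  Δ1: clk:0→1
  Δ2: e:1→0, m:1→0
  (2Δ to stable)
t=1 Δ0: h=0 c=0 b=0 g=1 f=0 d=1 e=0 k=1 m=0 clk=1
  Δ1: clk:1→0
  (1Δ to stable)
t=2 Δ0: h=0 c=0 b=0 g=1 f=0 d=1 e=0 k=1 m=0 clk=0
  Δ1: clk:0→1
  Δ2: d:1→0
  Δ3: k:1→0
  (3Δ to stable)
t=3 Δ0: h=0 c=0 b=0 g=1 f=0 d=0 e=0 k=0 m=0 clk=1
  Δ1: clk:1→0
  (1Δ to stable)
t=4 Δ0: h=0 c=0 b=0 g=1 f=0 d=0 e=0 k=0 m=0 clk=0
  Δ1: clk:0→1
  Δ2: e:0→1
  (2Δ to stable)
t=5 Δ0: h=0 c=0 b=0 g=1 f=0 d=0 e=1 k=0 m=0 clk=1
  Δ1: f:0→1, clk:1→0
  (1Δ to stable)
t=6 Δ0: h=0 c=0 b=0 g=1 f=1 d=0 e=1 k=0 m=0 clk=0
  Δ1: clk:0→1
  (1Δ to stable)

2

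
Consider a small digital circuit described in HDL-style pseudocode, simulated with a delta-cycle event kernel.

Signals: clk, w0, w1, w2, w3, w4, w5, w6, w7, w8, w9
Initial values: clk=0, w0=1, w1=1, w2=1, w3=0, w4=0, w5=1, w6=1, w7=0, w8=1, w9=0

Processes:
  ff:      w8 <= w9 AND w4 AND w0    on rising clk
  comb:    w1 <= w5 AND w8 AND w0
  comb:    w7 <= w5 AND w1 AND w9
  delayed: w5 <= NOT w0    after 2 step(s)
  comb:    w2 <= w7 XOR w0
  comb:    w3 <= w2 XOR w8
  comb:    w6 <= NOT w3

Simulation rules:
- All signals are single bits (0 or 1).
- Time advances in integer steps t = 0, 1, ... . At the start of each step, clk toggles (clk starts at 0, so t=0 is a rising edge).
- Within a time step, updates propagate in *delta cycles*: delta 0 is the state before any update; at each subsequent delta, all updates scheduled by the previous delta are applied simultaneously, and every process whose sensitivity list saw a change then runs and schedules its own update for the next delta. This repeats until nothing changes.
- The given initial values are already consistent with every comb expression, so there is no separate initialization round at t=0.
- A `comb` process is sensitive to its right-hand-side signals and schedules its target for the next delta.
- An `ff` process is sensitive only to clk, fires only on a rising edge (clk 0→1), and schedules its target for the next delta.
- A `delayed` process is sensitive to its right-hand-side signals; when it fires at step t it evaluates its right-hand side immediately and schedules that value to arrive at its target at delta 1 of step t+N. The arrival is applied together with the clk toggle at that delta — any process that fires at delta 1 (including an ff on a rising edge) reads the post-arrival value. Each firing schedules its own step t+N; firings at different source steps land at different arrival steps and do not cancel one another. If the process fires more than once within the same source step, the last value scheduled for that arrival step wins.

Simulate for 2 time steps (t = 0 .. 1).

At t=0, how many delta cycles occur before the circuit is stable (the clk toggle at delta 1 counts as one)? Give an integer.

4

[bits: w9,w5,w7,w3,w6,clk,w1,w4,w2,w8,w0]
t=0: Δ0=01001010111 Δ1=01001110111 Δ2=01001110101 Δ3=01011100101 Δ4=01010100101 | 4Δ
t=1: Δ0=01010100101 Δ1=01010000101 | 1Δ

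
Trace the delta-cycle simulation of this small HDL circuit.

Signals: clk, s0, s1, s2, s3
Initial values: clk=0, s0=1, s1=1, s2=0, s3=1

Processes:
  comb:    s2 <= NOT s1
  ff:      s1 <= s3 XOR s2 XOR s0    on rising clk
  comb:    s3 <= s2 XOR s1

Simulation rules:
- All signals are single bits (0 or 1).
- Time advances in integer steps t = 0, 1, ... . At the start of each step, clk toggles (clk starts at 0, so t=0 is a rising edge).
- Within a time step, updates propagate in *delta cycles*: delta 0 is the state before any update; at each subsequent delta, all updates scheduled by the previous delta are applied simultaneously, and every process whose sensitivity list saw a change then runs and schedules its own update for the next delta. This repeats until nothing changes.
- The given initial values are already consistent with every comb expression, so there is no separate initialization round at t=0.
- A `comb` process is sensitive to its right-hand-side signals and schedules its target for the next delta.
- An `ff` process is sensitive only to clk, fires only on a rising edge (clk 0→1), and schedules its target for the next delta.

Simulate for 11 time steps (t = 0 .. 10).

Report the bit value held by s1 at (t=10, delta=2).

1

t=0 Δ0: s2=0 clk=0 s3=1 s1=1 s0=1
  Δ1: clk:0→1
  Δ2: s1:1→0
  Δ3: s2:0→1, s3:1→0
  Δ4: s3:0→1
  (4Δ to stable)
t=1 Δ0: s2=1 clk=1 s3=1 s1=0 s0=1
  Δ1: clk:1→0
  (1Δ to stable)
t=2 Δ0: s2=1 clk=0 s3=1 s1=0 s0=1
  Δ1: clk:0→1
  Δ2: s1:0→1
  Δ3: s2:1→0, s3:1→0
  Δ4: s3:0→1
  (4Δ to stable)
t=3 Δ0: s2=0 clk=1 s3=1 s1=1 s0=1
  Δ1: clk:1→0
  (1Δ to stable)
t=4 Δ0: s2=0 clk=0 s3=1 s1=1 s0=1
  Δ1: clk:0→1
  Δ2: s1:1→0
  Δ3: s2:0→1, s3:1→0
  Δ4: s3:0→1
  (4Δ to stable)
t=5 Δ0: s2=1 clk=1 s3=1 s1=0 s0=1
  Δ1: clk:1→0
  (1Δ to stable)
t=6 Δ0: s2=1 clk=0 s3=1 s1=0 s0=1
  Δ1: clk:0→1
  Δ2: s1:0→1
  Δ3: s2:1→0, s3:1→0
  Δ4: s3:0→1
  (4Δ to stable)
t=7 Δ0: s2=0 clk=1 s3=1 s1=1 s0=1
  Δ1: clk:1→0
  (1Δ to stable)
t=8 Δ0: s2=0 clk=0 s3=1 s1=1 s0=1
  Δ1: clk:0→1
  Δ2: s1:1→0
  Δ3: s2:0→1, s3:1→0
  Δ4: s3:0→1
  (4Δ to stable)
t=9 Δ0: s2=1 clk=1 s3=1 s1=0 s0=1
  Δ1: clk:1→0
  (1Δ to stable)
t=10 Δ0: s2=1 clk=0 s3=1 s1=0 s0=1
  Δ1: clk:0→1
  Δ2: s1:0→1
  Δ3: s2:1→0, s3:1→0
  Δ4: s3:0→1
  (4Δ to stable)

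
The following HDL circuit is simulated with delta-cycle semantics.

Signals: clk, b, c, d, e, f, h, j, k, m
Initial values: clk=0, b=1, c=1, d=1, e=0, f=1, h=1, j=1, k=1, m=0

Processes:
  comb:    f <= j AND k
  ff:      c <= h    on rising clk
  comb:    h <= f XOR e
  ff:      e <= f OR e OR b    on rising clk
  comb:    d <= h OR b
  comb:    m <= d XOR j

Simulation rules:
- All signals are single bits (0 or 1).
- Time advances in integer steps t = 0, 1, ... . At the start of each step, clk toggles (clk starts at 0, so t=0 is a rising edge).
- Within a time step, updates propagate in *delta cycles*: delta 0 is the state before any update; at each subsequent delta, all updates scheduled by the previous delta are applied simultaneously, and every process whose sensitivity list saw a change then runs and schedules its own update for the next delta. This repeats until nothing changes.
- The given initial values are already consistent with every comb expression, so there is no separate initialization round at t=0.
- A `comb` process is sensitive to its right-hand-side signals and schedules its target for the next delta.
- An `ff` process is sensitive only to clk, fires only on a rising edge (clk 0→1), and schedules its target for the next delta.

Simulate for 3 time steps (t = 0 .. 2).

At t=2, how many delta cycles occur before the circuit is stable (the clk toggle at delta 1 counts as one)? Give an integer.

2

t0.Δ0 clk=0 h=1 m=0 b=1 d=1 j=1 e=0 f=1 k=1 c=1
t0.Δ1 clk=1 h=1 m=0 b=1 d=1 j=1 e=0 f=1 k=1 c=1
t0.Δ2 clk=1 h=1 m=0 b=1 d=1 j=1 e=1 f=1 k=1 c=1
t0.Δ3 clk=1 h=0 m=0 b=1 d=1 j=1 e=1 f=1 k=1 c=1
t1.Δ0 clk=1 h=0 m=0 b=1 d=1 j=1 e=1 f=1 k=1 c=1
t1.Δ1 clk=0 h=0 m=0 b=1 d=1 j=1 e=1 f=1 k=1 c=1
t2.Δ0 clk=0 h=0 m=0 b=1 d=1 j=1 e=1 f=1 k=1 c=1
t2.Δ1 clk=1 h=0 m=0 b=1 d=1 j=1 e=1 f=1 k=1 c=1
t2.Δ2 clk=1 h=0 m=0 b=1 d=1 j=1 e=1 f=1 k=1 c=0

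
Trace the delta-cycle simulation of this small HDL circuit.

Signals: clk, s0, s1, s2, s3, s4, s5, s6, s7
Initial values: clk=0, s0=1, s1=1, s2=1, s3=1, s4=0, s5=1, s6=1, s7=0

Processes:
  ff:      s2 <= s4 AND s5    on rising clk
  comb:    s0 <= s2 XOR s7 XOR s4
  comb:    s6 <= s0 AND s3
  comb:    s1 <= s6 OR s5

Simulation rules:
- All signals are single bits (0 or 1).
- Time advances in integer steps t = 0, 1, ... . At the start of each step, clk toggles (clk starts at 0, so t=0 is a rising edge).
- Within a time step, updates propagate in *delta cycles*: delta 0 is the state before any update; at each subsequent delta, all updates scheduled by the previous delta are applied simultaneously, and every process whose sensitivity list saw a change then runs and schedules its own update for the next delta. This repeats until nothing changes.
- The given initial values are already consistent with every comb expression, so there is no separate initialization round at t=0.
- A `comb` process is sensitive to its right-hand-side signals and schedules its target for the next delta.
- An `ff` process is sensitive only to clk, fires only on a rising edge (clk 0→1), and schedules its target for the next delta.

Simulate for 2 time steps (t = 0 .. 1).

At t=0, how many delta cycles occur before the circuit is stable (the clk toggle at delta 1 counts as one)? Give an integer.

4

t=0 Δ0: s4=0 s6=1 s5=1 s2=1 s1=1 s3=1 clk=0 s0=1 s7=0
  Δ1: clk:0→1
  Δ2: s2:1→0
  Δ3: s0:1→0
  Δ4: s6:1→0
  (4Δ to stable)
t=1 Δ0: s4=0 s6=0 s5=1 s2=0 s1=1 s3=1 clk=1 s0=0 s7=0
  Δ1: clk:1→0
  (1Δ to stable)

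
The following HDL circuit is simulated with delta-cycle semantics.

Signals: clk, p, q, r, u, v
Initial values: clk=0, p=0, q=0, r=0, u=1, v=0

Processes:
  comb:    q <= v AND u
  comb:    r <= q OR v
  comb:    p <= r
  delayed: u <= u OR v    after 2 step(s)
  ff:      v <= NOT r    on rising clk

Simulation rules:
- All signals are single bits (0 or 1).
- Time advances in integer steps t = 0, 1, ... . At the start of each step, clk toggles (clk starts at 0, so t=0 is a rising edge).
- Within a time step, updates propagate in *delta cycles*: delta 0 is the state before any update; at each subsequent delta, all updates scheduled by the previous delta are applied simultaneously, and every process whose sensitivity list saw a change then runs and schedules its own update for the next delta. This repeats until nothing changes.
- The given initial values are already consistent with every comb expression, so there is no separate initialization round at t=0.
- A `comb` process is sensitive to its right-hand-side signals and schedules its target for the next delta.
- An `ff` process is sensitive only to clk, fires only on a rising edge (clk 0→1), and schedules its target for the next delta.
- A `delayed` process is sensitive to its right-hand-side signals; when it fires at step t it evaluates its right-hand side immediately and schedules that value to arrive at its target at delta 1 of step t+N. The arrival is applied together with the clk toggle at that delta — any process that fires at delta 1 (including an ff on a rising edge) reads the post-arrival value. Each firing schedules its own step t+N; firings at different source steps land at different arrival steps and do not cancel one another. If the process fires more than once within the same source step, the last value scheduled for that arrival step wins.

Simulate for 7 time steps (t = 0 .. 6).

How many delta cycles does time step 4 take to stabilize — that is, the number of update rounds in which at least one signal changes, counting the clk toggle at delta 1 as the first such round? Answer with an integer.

4

t=0 Δ0: clk=0 u=1 q=0 v=0 p=0 r=0
  Δ1: clk:0→1
  Δ2: v:0→1
  Δ3: q:0→1, r:0→1
  Δ4: p:0→1
  (4Δ to stable)
t=1 Δ0: clk=1 u=1 q=1 v=1 p=1 r=1
  Δ1: clk:1→0
  (1Δ to stable)
t=2 Δ0: clk=0 u=1 q=1 v=1 p=1 r=1
  Δ1: clk:0→1
  Δ2: v:1→0
  Δ3: q:1→0
  Δ4: r:1→0
  Δ5: p:1→0
  (5Δ to stable)
t=3 Δ0: clk=1 u=1 q=0 v=0 p=0 r=0
  Δ1: clk:1→0
  (1Δ to stable)
t=4 Δ0: clk=0 u=1 q=0 v=0 p=0 r=0
  Δ1: clk:0→1
  Δ2: v:0→1
  Δ3: q:0→1, r:0→1
  Δ4: p:0→1
  (4Δ to stable)
t=5 Δ0: clk=1 u=1 q=1 v=1 p=1 r=1
  Δ1: clk:1→0
  (1Δ to stable)
t=6 Δ0: clk=0 u=1 q=1 v=1 p=1 r=1
  Δ1: clk:0→1
  Δ2: v:1→0
  Δ3: q:1→0
  Δ4: r:1→0
  Δ5: p:1→0
  (5Δ to stable)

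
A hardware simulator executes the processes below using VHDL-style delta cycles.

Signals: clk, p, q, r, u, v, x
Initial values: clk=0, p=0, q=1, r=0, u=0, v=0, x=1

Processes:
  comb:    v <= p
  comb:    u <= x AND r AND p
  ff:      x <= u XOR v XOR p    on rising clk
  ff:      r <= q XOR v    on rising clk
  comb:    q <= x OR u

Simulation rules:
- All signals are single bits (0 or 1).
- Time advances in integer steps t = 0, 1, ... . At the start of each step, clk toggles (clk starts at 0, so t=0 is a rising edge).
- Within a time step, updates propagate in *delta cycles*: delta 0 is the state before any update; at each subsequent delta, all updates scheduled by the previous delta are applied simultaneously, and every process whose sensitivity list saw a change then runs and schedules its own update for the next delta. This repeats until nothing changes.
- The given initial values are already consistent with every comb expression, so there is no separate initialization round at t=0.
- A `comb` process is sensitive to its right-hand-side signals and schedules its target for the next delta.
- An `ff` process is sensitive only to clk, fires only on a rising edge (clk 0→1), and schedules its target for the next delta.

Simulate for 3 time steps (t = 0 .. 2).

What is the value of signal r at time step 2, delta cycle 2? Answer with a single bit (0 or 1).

[bits: v,clk,x,r,p,u,q]
t=0: Δ0=0010001 Δ1=0110001 Δ2=0101001 Δ3=0101000 | 3Δ
t=1: Δ0=0101000 Δ1=0001000 | 1Δ
t=2: Δ0=0001000 Δ1=0101000 Δ2=0100000 | 2Δ

0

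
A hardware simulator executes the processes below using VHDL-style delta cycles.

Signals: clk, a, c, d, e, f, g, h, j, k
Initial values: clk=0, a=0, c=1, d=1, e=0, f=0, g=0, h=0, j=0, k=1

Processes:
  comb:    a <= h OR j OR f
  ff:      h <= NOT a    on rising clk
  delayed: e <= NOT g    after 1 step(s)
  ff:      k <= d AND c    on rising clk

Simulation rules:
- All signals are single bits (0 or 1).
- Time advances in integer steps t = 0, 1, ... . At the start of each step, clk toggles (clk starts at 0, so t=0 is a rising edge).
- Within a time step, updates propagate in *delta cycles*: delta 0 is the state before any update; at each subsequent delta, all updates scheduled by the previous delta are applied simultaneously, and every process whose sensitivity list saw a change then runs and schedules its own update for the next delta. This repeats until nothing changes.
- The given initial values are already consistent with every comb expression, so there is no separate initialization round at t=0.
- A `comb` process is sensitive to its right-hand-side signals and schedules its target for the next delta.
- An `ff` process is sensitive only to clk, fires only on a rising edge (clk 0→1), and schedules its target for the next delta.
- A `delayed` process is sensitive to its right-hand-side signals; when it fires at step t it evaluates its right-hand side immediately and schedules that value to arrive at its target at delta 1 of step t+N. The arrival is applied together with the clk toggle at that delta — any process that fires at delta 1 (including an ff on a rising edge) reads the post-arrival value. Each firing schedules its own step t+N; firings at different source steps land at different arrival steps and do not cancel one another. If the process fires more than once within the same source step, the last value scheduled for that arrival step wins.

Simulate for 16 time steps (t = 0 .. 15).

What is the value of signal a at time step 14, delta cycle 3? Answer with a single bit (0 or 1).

t0.Δ0 h=0 a=0 j=0 d=1 g=0 f=0 e=0 clk=0 c=1 k=1
t0.Δ1 h=0 a=0 j=0 d=1 g=0 f=0 e=0 clk=1 c=1 k=1
t0.Δ2 h=1 a=0 j=0 d=1 g=0 f=0 e=0 clk=1 c=1 k=1
t0.Δ3 h=1 a=1 j=0 d=1 g=0 f=0 e=0 clk=1 c=1 k=1
t1.Δ0 h=1 a=1 j=0 d=1 g=0 f=0 e=0 clk=1 c=1 k=1
t1.Δ1 h=1 a=1 j=0 d=1 g=0 f=0 e=0 clk=0 c=1 k=1
t2.Δ0 h=1 a=1 j=0 d=1 g=0 f=0 e=0 clk=0 c=1 k=1
t2.Δ1 h=1 a=1 j=0 d=1 g=0 f=0 e=0 clk=1 c=1 k=1
t2.Δ2 h=0 a=1 j=0 d=1 g=0 f=0 e=0 clk=1 c=1 k=1
t2.Δ3 h=0 a=0 j=0 d=1 g=0 f=0 e=0 clk=1 c=1 k=1
t3.Δ0 h=0 a=0 j=0 d=1 g=0 f=0 e=0 clk=1 c=1 k=1
t3.Δ1 h=0 a=0 j=0 d=1 g=0 f=0 e=0 clk=0 c=1 k=1
t4.Δ0 h=0 a=0 j=0 d=1 g=0 f=0 e=0 clk=0 c=1 k=1
t4.Δ1 h=0 a=0 j=0 d=1 g=0 f=0 e=0 clk=1 c=1 k=1
t4.Δ2 h=1 a=0 j=0 d=1 g=0 f=0 e=0 clk=1 c=1 k=1
t4.Δ3 h=1 a=1 j=0 d=1 g=0 f=0 e=0 clk=1 c=1 k=1
t5.Δ0 h=1 a=1 j=0 d=1 g=0 f=0 e=0 clk=1 c=1 k=1
t5.Δ1 h=1 a=1 j=0 d=1 g=0 f=0 e=0 clk=0 c=1 k=1
t6.Δ0 h=1 a=1 j=0 d=1 g=0 f=0 e=0 clk=0 c=1 k=1
t6.Δ1 h=1 a=1 j=0 d=1 g=0 f=0 e=0 clk=1 c=1 k=1
t6.Δ2 h=0 a=1 j=0 d=1 g=0 f=0 e=0 clk=1 c=1 k=1
t6.Δ3 h=0 a=0 j=0 d=1 g=0 f=0 e=0 clk=1 c=1 k=1
t7.Δ0 h=0 a=0 j=0 d=1 g=0 f=0 e=0 clk=1 c=1 k=1
t7.Δ1 h=0 a=0 j=0 d=1 g=0 f=0 e=0 clk=0 c=1 k=1
t8.Δ0 h=0 a=0 j=0 d=1 g=0 f=0 e=0 clk=0 c=1 k=1
t8.Δ1 h=0 a=0 j=0 d=1 g=0 f=0 e=0 clk=1 c=1 k=1
t8.Δ2 h=1 a=0 j=0 d=1 g=0 f=0 e=0 clk=1 c=1 k=1
t8.Δ3 h=1 a=1 j=0 d=1 g=0 f=0 e=0 clk=1 c=1 k=1
t9.Δ0 h=1 a=1 j=0 d=1 g=0 f=0 e=0 clk=1 c=1 k=1
t9.Δ1 h=1 a=1 j=0 d=1 g=0 f=0 e=0 clk=0 c=1 k=1
t10.Δ0 h=1 a=1 j=0 d=1 g=0 f=0 e=0 clk=0 c=1 k=1
t10.Δ1 h=1 a=1 j=0 d=1 g=0 f=0 e=0 clk=1 c=1 k=1
t10.Δ2 h=0 a=1 j=0 d=1 g=0 f=0 e=0 clk=1 c=1 k=1
t10.Δ3 h=0 a=0 j=0 d=1 g=0 f=0 e=0 clk=1 c=1 k=1
t11.Δ0 h=0 a=0 j=0 d=1 g=0 f=0 e=0 clk=1 c=1 k=1
t11.Δ1 h=0 a=0 j=0 d=1 g=0 f=0 e=0 clk=0 c=1 k=1
t12.Δ0 h=0 a=0 j=0 d=1 g=0 f=0 e=0 clk=0 c=1 k=1
t12.Δ1 h=0 a=0 j=0 d=1 g=0 f=0 e=0 clk=1 c=1 k=1
t12.Δ2 h=1 a=0 j=0 d=1 g=0 f=0 e=0 clk=1 c=1 k=1
t12.Δ3 h=1 a=1 j=0 d=1 g=0 f=0 e=0 clk=1 c=1 k=1
t13.Δ0 h=1 a=1 j=0 d=1 g=0 f=0 e=0 clk=1 c=1 k=1
t13.Δ1 h=1 a=1 j=0 d=1 g=0 f=0 e=0 clk=0 c=1 k=1
t14.Δ0 h=1 a=1 j=0 d=1 g=0 f=0 e=0 clk=0 c=1 k=1
t14.Δ1 h=1 a=1 j=0 d=1 g=0 f=0 e=0 clk=1 c=1 k=1
t14.Δ2 h=0 a=1 j=0 d=1 g=0 f=0 e=0 clk=1 c=1 k=1
t14.Δ3 h=0 a=0 j=0 d=1 g=0 f=0 e=0 clk=1 c=1 k=1
t15.Δ0 h=0 a=0 j=0 d=1 g=0 f=0 e=0 clk=1 c=1 k=1
t15.Δ1 h=0 a=0 j=0 d=1 g=0 f=0 e=0 clk=0 c=1 k=1

0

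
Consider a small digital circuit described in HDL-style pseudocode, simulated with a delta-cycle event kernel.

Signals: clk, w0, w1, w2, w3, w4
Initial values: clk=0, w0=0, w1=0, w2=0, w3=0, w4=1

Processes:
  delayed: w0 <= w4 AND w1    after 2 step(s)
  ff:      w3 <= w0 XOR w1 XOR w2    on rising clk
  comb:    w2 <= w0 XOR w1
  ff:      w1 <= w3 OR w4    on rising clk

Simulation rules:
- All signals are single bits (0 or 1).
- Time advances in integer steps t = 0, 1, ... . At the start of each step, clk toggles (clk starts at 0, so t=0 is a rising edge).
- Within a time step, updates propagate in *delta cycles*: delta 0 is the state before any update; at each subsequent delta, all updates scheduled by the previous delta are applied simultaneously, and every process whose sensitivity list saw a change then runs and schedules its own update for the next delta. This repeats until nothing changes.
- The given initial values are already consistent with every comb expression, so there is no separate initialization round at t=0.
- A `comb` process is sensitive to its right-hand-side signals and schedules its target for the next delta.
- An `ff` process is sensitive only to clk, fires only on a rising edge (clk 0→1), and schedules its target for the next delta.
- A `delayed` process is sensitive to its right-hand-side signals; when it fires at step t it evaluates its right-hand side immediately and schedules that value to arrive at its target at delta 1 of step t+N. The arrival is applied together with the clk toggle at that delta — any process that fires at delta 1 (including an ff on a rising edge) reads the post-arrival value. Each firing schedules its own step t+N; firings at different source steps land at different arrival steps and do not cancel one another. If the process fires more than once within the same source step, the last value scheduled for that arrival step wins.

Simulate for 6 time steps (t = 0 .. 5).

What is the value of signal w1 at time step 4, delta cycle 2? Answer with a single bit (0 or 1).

t=0 Δ0: w0=0 w4=1 clk=0 w1=0 w3=0 w2=0
  Δ1: clk:0→1
  Δ2: w1:0→1
  Δ3: w2:0→1
  (3Δ to stable)
t=1 Δ0: w0=0 w4=1 clk=1 w1=1 w3=0 w2=1
  Δ1: clk:1→0
  (1Δ to stable)
t=2 Δ0: w0=0 w4=1 clk=0 w1=1 w3=0 w2=1
  Δ1: w0:0→1, clk:0→1
  Δ2: w3:0→1, w2:1→0
  (2Δ to stable)
t=3 Δ0: w0=1 w4=1 clk=1 w1=1 w3=1 w2=0
  Δ1: clk:1→0
  (1Δ to stable)
t=4 Δ0: w0=1 w4=1 clk=0 w1=1 w3=1 w2=0
  Δ1: clk:0→1
  Δ2: w3:1→0
  (2Δ to stable)
t=5 Δ0: w0=1 w4=1 clk=1 w1=1 w3=0 w2=0
  Δ1: clk:1→0
  (1Δ to stable)

1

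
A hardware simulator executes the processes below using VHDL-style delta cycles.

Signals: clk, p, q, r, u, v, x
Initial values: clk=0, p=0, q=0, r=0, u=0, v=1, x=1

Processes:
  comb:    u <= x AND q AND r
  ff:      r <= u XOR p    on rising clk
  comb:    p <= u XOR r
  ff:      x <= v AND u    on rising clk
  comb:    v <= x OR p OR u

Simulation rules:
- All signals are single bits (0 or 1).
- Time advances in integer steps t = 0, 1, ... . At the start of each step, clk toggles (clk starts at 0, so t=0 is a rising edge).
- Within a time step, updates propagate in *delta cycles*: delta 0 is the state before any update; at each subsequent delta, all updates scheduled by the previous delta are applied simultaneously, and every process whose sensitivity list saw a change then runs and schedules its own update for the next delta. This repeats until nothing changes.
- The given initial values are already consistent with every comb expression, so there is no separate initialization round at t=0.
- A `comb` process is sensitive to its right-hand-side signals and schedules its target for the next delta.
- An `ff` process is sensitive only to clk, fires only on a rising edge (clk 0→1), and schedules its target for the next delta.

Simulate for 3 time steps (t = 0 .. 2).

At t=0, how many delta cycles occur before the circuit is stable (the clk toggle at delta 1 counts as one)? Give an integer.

t0.Δ0 clk=0 v=1 x=1 u=0 p=0 q=0 r=0
t0.Δ1 clk=1 v=1 x=1 u=0 p=0 q=0 r=0
t0.Δ2 clk=1 v=1 x=0 u=0 p=0 q=0 r=0
t0.Δ3 clk=1 v=0 x=0 u=0 p=0 q=0 r=0
t1.Δ0 clk=1 v=0 x=0 u=0 p=0 q=0 r=0
t1.Δ1 clk=0 v=0 x=0 u=0 p=0 q=0 r=0
t2.Δ0 clk=0 v=0 x=0 u=0 p=0 q=0 r=0
t2.Δ1 clk=1 v=0 x=0 u=0 p=0 q=0 r=0

3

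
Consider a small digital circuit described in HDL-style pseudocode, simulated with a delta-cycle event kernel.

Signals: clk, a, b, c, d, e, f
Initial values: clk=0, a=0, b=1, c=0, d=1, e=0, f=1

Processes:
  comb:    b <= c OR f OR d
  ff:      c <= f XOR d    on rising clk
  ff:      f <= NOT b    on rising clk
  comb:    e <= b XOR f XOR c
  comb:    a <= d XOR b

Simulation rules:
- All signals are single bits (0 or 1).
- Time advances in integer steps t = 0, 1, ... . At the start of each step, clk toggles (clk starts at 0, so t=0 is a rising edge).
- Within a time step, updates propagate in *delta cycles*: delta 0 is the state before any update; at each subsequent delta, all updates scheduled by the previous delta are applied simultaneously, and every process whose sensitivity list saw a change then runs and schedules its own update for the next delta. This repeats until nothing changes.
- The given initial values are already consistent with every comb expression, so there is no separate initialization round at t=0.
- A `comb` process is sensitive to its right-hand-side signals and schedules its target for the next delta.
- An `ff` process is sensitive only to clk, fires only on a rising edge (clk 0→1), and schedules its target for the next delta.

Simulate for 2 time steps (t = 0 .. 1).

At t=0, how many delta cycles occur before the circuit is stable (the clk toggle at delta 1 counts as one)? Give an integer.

3

t=0 Δ0: clk=0 e=0 b=1 f=1 d=1 c=0 a=0
  Δ1: clk:0→1
  Δ2: f:1→0
  Δ3: e:0→1
  (3Δ to stable)
t=1 Δ0: clk=1 e=1 b=1 f=0 d=1 c=0 a=0
  Δ1: clk:1→0
  (1Δ to stable)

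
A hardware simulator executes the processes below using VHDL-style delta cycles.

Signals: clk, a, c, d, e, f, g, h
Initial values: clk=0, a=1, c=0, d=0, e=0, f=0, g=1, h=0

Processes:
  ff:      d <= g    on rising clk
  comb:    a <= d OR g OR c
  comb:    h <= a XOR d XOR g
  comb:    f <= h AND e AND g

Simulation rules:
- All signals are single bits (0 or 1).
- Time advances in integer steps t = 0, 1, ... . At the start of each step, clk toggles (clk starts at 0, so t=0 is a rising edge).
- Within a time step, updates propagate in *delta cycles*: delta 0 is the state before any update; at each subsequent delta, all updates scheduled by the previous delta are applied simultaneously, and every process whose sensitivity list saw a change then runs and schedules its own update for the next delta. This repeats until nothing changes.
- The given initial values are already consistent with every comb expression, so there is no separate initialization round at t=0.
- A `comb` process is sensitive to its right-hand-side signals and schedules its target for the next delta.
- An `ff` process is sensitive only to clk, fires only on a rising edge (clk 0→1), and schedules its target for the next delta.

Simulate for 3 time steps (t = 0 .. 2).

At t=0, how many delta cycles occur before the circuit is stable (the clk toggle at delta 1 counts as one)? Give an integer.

t=0 Δ0: h=0 g=1 a=1 clk=0 c=0 f=0 d=0 e=0
  Δ1: clk:0→1
  Δ2: d:0→1
  Δ3: h:0→1
  (3Δ to stable)
t=1 Δ0: h=1 g=1 a=1 clk=1 c=0 f=0 d=1 e=0
  Δ1: clk:1→0
  (1Δ to stable)
t=2 Δ0: h=1 g=1 a=1 clk=0 c=0 f=0 d=1 e=0
  Δ1: clk:0→1
  (1Δ to stable)

3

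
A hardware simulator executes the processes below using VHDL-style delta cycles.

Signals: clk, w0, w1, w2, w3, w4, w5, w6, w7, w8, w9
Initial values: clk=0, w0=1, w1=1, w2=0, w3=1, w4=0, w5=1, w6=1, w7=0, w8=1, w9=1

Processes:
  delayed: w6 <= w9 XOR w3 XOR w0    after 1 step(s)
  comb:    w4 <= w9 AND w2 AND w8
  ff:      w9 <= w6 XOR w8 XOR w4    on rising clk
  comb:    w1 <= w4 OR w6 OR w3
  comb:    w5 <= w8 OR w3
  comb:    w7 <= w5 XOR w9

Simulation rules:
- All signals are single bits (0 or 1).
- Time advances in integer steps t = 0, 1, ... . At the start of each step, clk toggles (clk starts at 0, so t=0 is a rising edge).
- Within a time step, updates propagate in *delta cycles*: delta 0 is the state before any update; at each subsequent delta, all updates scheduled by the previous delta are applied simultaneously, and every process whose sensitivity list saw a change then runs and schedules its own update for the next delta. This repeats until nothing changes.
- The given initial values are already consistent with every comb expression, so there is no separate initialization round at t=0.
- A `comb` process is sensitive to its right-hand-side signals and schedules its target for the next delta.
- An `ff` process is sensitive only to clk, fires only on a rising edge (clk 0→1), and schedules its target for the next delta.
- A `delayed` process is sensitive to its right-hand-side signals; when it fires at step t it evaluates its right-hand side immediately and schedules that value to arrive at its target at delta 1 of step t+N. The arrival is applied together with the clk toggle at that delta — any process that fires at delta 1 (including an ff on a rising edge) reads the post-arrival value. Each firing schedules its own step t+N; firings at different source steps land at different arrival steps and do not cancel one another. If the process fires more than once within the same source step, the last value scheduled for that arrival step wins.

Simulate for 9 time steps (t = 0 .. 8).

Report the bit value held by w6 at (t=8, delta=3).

1

[bits: w6,w5,w8,w1,w9,w2,w0,w3,w4,clk,w7]
t=0: Δ0=11111011000 Δ1=11111011010 Δ2=11110011010 Δ3=11110011011 | 3Δ
t=1: Δ0=11110011011 Δ1=01110011001 | 1Δ
t=2: Δ0=01110011001 Δ1=01110011011 Δ2=01111011011 Δ3=01111011010 | 3Δ
t=3: Δ0=01111011010 Δ1=11111011000 | 1Δ
t=4: Δ0=11111011000 Δ1=11111011010 Δ2=11110011010 Δ3=11110011011 | 3Δ
t=5: Δ0=11110011011 Δ1=01110011001 | 1Δ
t=6: Δ0=01110011001 Δ1=01110011011 Δ2=01111011011 Δ3=01111011010 | 3Δ
t=7: Δ0=01111011010 Δ1=11111011000 | 1Δ
t=8: Δ0=11111011000 Δ1=11111011010 Δ2=11110011010 Δ3=11110011011 | 3Δ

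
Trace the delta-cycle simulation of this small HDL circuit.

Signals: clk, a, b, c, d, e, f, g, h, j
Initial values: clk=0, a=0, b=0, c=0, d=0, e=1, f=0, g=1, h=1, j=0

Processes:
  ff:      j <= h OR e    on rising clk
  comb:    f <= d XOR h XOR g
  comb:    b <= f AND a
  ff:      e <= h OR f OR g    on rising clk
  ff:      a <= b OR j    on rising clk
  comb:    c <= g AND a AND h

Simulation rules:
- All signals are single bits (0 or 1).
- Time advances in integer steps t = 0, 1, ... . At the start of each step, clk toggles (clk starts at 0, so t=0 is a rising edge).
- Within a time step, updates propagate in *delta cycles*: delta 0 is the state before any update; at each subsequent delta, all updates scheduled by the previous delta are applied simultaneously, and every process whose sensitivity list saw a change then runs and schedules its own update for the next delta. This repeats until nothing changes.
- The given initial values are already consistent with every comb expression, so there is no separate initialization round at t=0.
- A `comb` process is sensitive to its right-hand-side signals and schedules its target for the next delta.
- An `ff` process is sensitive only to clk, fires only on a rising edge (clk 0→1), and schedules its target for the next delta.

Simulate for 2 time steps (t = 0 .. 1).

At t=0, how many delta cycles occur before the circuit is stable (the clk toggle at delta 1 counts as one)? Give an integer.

[bits: b,j,h,e,g,clk,d,f,c,a]
t=0: Δ0=0011100000 Δ1=0011110000 Δ2=0111110000 | 2Δ
t=1: Δ0=0111110000 Δ1=0111100000 | 1Δ

2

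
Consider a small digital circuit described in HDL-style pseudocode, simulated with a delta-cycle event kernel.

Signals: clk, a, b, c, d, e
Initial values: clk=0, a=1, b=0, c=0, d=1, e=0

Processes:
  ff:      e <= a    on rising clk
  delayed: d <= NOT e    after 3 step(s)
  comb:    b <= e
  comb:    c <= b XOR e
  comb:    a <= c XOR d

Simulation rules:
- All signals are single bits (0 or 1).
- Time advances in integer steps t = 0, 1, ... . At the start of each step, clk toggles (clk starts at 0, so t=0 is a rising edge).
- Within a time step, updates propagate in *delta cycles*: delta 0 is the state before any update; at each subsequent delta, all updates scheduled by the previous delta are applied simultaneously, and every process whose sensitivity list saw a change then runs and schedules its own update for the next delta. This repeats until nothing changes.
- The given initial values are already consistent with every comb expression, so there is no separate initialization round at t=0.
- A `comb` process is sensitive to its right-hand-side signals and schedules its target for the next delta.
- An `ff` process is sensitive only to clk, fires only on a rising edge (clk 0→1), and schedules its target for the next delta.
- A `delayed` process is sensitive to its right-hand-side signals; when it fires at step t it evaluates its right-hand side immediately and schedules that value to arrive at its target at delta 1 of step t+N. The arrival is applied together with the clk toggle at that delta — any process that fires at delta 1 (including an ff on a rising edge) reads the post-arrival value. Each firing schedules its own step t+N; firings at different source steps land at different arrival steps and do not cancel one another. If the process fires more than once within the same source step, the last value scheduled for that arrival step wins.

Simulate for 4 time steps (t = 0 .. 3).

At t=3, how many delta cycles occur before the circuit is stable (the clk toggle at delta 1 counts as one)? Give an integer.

2

t=0 Δ0: a=1 b=0 d=1 clk=0 e=0 c=0
  Δ1: clk:0→1
  Δ2: e:0→1
  Δ3: b:0→1, c:0→1
  Δ4: a:1→0, c:1→0
  Δ5: a:0→1
  (5Δ to stable)
t=1 Δ0: a=1 b=1 d=1 clk=1 e=1 c=0
  Δ1: clk:1→0
  (1Δ to stable)
t=2 Δ0: a=1 b=1 d=1 clk=0 e=1 c=0
  Δ1: clk:0→1
  (1Δ to stable)
t=3 Δ0: a=1 b=1 d=1 clk=1 e=1 c=0
  Δ1: d:1→0, clk:1→0
  Δ2: a:1→0
  (2Δ to stable)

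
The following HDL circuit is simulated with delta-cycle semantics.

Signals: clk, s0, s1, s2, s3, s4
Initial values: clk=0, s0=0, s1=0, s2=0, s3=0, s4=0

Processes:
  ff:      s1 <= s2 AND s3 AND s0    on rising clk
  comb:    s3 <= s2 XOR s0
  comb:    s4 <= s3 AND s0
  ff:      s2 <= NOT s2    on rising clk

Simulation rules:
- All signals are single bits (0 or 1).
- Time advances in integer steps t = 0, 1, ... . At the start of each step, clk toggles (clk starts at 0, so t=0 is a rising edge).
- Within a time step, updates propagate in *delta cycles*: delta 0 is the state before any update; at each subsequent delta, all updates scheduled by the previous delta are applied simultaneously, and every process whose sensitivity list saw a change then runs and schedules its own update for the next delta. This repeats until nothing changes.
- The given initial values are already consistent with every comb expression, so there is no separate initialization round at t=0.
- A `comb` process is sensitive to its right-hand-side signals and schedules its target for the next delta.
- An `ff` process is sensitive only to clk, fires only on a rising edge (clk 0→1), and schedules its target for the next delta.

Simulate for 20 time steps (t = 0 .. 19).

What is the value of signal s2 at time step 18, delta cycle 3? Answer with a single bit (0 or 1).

0

[bits: s0,clk,s2,s4,s3,s1]
t=0: Δ0=000000 Δ1=010000 Δ2=011000 Δ3=011010 | 3Δ
t=1: Δ0=011010 Δ1=001010 | 1Δ
t=2: Δ0=001010 Δ1=011010 Δ2=010010 Δ3=010000 | 3Δ
t=3: Δ0=010000 Δ1=000000 | 1Δ
t=4: Δ0=000000 Δ1=010000 Δ2=011000 Δ3=011010 | 3Δ
t=5: Δ0=011010 Δ1=001010 | 1Δ
t=6: Δ0=001010 Δ1=011010 Δ2=010010 Δ3=010000 | 3Δ
t=7: Δ0=010000 Δ1=000000 | 1Δ
t=8: Δ0=000000 Δ1=010000 Δ2=011000 Δ3=011010 | 3Δ
t=9: Δ0=011010 Δ1=001010 | 1Δ
t=10: Δ0=001010 Δ1=011010 Δ2=010010 Δ3=010000 | 3Δ
t=11: Δ0=010000 Δ1=000000 | 1Δ
t=12: Δ0=000000 Δ1=010000 Δ2=011000 Δ3=011010 | 3Δ
t=13: Δ0=011010 Δ1=001010 | 1Δ
t=14: Δ0=001010 Δ1=011010 Δ2=010010 Δ3=010000 | 3Δ
t=15: Δ0=010000 Δ1=000000 | 1Δ
t=16: Δ0=000000 Δ1=010000 Δ2=011000 Δ3=011010 | 3Δ
t=17: Δ0=011010 Δ1=001010 | 1Δ
t=18: Δ0=001010 Δ1=011010 Δ2=010010 Δ3=010000 | 3Δ
t=19: Δ0=010000 Δ1=000000 | 1Δ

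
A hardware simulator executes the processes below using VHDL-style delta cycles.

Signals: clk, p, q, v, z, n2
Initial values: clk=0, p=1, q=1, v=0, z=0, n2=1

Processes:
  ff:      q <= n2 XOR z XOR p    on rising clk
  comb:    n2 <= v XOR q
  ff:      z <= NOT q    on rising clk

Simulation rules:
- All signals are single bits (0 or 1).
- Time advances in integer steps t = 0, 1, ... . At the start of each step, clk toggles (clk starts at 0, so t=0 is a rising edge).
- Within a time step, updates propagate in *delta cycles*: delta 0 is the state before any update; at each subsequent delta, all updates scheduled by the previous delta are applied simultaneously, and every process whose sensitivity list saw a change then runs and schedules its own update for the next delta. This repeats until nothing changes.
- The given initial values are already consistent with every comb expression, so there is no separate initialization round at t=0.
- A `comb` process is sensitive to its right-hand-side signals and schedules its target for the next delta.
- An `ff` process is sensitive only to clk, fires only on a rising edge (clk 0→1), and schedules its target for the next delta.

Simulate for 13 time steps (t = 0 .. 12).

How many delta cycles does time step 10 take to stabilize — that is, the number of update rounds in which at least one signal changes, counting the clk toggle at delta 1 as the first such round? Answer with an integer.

t0.Δ0 z=0 n2=1 clk=0 p=1 v=0 q=1
t0.Δ1 z=0 n2=1 clk=1 p=1 v=0 q=1
t0.Δ2 z=0 n2=1 clk=1 p=1 v=0 q=0
t0.Δ3 z=0 n2=0 clk=1 p=1 v=0 q=0
t1.Δ0 z=0 n2=0 clk=1 p=1 v=0 q=0
t1.Δ1 z=0 n2=0 clk=0 p=1 v=0 q=0
t2.Δ0 z=0 n2=0 clk=0 p=1 v=0 q=0
t2.Δ1 z=0 n2=0 clk=1 p=1 v=0 q=0
t2.Δ2 z=1 n2=0 clk=1 p=1 v=0 q=1
t2.Δ3 z=1 n2=1 clk=1 p=1 v=0 q=1
t3.Δ0 z=1 n2=1 clk=1 p=1 v=0 q=1
t3.Δ1 z=1 n2=1 clk=0 p=1 v=0 q=1
t4.Δ0 z=1 n2=1 clk=0 p=1 v=0 q=1
t4.Δ1 z=1 n2=1 clk=1 p=1 v=0 q=1
t4.Δ2 z=0 n2=1 clk=1 p=1 v=0 q=1
t5.Δ0 z=0 n2=1 clk=1 p=1 v=0 q=1
t5.Δ1 z=0 n2=1 clk=0 p=1 v=0 q=1
t6.Δ0 z=0 n2=1 clk=0 p=1 v=0 q=1
t6.Δ1 z=0 n2=1 clk=1 p=1 v=0 q=1
t6.Δ2 z=0 n2=1 clk=1 p=1 v=0 q=0
t6.Δ3 z=0 n2=0 clk=1 p=1 v=0 q=0
t7.Δ0 z=0 n2=0 clk=1 p=1 v=0 q=0
t7.Δ1 z=0 n2=0 clk=0 p=1 v=0 q=0
t8.Δ0 z=0 n2=0 clk=0 p=1 v=0 q=0
t8.Δ1 z=0 n2=0 clk=1 p=1 v=0 q=0
t8.Δ2 z=1 n2=0 clk=1 p=1 v=0 q=1
t8.Δ3 z=1 n2=1 clk=1 p=1 v=0 q=1
t9.Δ0 z=1 n2=1 clk=1 p=1 v=0 q=1
t9.Δ1 z=1 n2=1 clk=0 p=1 v=0 q=1
t10.Δ0 z=1 n2=1 clk=0 p=1 v=0 q=1
t10.Δ1 z=1 n2=1 clk=1 p=1 v=0 q=1
t10.Δ2 z=0 n2=1 clk=1 p=1 v=0 q=1
t11.Δ0 z=0 n2=1 clk=1 p=1 v=0 q=1
t11.Δ1 z=0 n2=1 clk=0 p=1 v=0 q=1
t12.Δ0 z=0 n2=1 clk=0 p=1 v=0 q=1
t12.Δ1 z=0 n2=1 clk=1 p=1 v=0 q=1
t12.Δ2 z=0 n2=1 clk=1 p=1 v=0 q=0
t12.Δ3 z=0 n2=0 clk=1 p=1 v=0 q=0

2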